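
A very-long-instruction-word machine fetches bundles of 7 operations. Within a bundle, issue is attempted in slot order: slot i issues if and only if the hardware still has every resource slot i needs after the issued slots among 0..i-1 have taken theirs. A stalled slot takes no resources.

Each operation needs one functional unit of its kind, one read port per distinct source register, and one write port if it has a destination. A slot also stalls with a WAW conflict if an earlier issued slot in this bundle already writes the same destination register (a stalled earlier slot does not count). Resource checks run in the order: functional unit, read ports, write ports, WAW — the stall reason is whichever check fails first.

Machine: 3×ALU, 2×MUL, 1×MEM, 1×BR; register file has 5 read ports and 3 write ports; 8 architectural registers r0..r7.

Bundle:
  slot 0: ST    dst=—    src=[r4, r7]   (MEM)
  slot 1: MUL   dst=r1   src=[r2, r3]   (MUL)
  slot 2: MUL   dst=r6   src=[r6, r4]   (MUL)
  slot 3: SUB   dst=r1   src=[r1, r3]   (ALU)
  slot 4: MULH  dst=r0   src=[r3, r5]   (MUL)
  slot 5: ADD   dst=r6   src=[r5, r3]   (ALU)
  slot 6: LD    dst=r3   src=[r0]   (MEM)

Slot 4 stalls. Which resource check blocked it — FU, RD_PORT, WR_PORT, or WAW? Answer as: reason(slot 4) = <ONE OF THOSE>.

(0) want 1×MEM +2rd +0wr — yes → AL3|MU2|ME0|BR1|rd3|wr3
(1) want 1×MUL +2rd +1wr — yes → AL3|MU1|ME0|BR1|rd1|wr2
(2) want 1×MUL +2rd +1wr — RD_PORT → AL3|MU1|ME0|BR1|rd1|wr2
(3) want 1×ALU +2rd +1wr — RD_PORT → AL3|MU1|ME0|BR1|rd1|wr2
(4) want 1×MUL +2rd +1wr — RD_PORT → AL3|MU1|ME0|BR1|rd1|wr2
(5) want 1×ALU +2rd +1wr — RD_PORT → AL3|MU1|ME0|BR1|rd1|wr2
(6) want 1×MEM +1rd +1wr — FU → AL3|MU1|ME0|BR1|rd1|wr2

reason(slot 4) = RD_PORT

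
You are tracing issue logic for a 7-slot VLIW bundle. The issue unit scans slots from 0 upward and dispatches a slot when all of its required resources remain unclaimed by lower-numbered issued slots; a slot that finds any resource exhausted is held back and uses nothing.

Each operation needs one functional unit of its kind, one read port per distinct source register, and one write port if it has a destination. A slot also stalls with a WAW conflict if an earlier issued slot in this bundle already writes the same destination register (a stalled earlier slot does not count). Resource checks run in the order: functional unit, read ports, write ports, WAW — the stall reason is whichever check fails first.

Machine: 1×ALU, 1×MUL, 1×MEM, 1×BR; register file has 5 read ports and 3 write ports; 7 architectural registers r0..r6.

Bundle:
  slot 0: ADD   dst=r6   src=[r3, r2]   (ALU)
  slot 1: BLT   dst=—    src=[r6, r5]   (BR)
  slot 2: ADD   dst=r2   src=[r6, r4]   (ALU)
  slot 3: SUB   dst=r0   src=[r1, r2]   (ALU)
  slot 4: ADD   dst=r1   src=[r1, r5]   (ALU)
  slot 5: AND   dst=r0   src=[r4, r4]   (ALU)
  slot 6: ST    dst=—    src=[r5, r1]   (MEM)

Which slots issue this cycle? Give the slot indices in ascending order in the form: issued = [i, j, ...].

issued = [0, 1]

slot 0 (ALU): ISSUE — free A0,Mu1,Ld1,B1 rp3 wp2
slot 1 (BR): ISSUE — free A0,Mu1,Ld1,B0 rp1 wp2
slot 2 (ALU): stall FU — free A0,Mu1,Ld1,B0 rp1 wp2
slot 3 (ALU): stall FU — free A0,Mu1,Ld1,B0 rp1 wp2
slot 4 (ALU): stall FU — free A0,Mu1,Ld1,B0 rp1 wp2
slot 5 (ALU): stall FU — free A0,Mu1,Ld1,B0 rp1 wp2
slot 6 (MEM): stall RD_PORT — free A0,Mu1,Ld1,B0 rp1 wp2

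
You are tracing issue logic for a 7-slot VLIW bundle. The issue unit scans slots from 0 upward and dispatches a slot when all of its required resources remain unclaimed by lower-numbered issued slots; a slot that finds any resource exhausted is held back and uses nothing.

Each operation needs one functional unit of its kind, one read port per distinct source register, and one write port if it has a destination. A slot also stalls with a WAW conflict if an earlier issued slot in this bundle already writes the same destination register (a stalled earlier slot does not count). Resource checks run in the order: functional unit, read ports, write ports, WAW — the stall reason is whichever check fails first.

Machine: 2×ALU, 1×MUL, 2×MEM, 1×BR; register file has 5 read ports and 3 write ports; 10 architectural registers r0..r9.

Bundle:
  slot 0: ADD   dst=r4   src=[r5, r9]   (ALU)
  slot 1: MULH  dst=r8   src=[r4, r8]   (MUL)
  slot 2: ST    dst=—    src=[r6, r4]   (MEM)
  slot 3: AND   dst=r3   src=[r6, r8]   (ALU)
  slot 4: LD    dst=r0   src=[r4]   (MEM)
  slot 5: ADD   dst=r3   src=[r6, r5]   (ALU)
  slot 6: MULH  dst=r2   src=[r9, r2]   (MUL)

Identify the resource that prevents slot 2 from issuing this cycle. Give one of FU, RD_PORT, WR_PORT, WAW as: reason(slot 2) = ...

  0. ALU→r4 ⇒ go  {1A/1Mu/2Ld/1B | 3r 2w}
  1. MUL→r8 ⇒ go  {1A/0Mu/2Ld/1B | 1r 1w}
  2. MEM ⇒ no(RD_PORT)  {1A/0Mu/2Ld/1B | 1r 1w}
  3. ALU→r3 ⇒ no(RD_PORT)  {1A/0Mu/2Ld/1B | 1r 1w}
  4. MEM→r0 ⇒ go  {1A/0Mu/1Ld/1B | 0r 0w}
  5. ALU→r3 ⇒ no(RD_PORT)  {1A/0Mu/1Ld/1B | 0r 0w}
  6. MUL→r2 ⇒ no(FU)  {1A/0Mu/1Ld/1B | 0r 0w}

reason(slot 2) = RD_PORT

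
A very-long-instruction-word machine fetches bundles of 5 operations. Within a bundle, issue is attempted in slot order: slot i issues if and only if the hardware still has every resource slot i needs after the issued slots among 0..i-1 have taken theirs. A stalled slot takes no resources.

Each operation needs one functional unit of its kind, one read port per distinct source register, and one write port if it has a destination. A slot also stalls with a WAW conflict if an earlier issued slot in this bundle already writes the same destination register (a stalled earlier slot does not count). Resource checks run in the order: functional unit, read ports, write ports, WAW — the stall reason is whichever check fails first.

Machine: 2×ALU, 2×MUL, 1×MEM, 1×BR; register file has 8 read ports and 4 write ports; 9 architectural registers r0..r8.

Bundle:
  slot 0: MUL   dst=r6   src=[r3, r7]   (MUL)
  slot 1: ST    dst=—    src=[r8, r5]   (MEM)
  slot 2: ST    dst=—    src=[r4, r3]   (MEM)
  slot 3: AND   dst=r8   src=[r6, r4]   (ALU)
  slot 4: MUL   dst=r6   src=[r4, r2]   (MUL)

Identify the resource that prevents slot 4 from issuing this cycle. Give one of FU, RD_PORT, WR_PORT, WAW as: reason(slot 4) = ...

(0) want 1×MUL +2rd +1wr — yes → AL2|MU1|ME1|BR1|rd6|wr3
(1) want 1×MEM +2rd +0wr — yes → AL2|MU1|ME0|BR1|rd4|wr3
(2) want 1×MEM +2rd +0wr — FU → AL2|MU1|ME0|BR1|rd4|wr3
(3) want 1×ALU +2rd +1wr — yes → AL1|MU1|ME0|BR1|rd2|wr2
(4) want 1×MUL +2rd +1wr — WAW → AL1|MU1|ME0|BR1|rd2|wr2

reason(slot 4) = WAW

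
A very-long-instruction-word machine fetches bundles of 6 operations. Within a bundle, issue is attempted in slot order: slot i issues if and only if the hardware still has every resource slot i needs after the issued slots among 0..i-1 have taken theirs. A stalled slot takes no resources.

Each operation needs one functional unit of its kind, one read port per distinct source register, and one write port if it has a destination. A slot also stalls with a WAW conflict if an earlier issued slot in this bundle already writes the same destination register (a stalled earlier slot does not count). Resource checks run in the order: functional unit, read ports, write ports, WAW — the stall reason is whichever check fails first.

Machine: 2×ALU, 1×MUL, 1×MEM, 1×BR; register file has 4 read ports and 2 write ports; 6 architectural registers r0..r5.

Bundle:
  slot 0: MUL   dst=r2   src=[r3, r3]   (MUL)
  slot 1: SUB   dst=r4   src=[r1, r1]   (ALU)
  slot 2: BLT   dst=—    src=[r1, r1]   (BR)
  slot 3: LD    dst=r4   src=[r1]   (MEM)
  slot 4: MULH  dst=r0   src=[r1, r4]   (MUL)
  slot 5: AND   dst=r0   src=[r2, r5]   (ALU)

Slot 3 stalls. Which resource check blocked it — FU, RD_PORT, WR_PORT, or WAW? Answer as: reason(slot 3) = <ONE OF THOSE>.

#0 MUL src=r3,r3 dispatched  <A:2 Mu:0 Ld:1 B:1 rd:3 wr:1>
#1 ALU src=r1,r1 dispatched  <A:1 Mu:0 Ld:1 B:1 rd:2 wr:0>
#2 BR src=r1,r1 dispatched  <A:1 Mu:0 Ld:1 B:0 rd:1 wr:0>
#3 MEM src=r1 held:WR_PORT  <A:1 Mu:0 Ld:1 B:0 rd:1 wr:0>
#4 MUL src=r1,r4 held:FU  <A:1 Mu:0 Ld:1 B:0 rd:1 wr:0>
#5 ALU src=r2,r5 held:RD_PORT  <A:1 Mu:0 Ld:1 B:0 rd:1 wr:0>

reason(slot 3) = WR_PORT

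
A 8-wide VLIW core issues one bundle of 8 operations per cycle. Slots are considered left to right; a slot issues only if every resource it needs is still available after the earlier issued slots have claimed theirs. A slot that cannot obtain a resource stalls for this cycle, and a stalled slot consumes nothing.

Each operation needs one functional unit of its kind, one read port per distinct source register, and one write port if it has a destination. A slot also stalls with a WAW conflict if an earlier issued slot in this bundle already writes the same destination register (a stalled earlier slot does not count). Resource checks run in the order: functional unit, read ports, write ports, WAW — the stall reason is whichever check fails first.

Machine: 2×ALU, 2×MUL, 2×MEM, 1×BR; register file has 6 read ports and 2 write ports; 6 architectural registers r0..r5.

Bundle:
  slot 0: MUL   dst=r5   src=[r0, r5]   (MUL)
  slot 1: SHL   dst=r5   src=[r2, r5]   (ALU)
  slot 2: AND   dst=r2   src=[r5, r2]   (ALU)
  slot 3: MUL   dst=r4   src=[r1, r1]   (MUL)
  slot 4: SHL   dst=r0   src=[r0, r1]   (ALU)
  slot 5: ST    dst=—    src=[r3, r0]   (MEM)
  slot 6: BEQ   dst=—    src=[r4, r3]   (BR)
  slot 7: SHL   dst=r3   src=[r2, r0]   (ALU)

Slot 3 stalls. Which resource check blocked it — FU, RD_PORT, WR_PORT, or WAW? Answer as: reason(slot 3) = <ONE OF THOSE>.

(0) want 1×MUL +2rd +1wr — yes → AL2|MU1|ME2|BR1|rd4|wr1
(1) want 1×ALU +2rd +1wr — WAW → AL2|MU1|ME2|BR1|rd4|wr1
(2) want 1×ALU +2rd +1wr — yes → AL1|MU1|ME2|BR1|rd2|wr0
(3) want 1×MUL +1rd +1wr — WR_PORT → AL1|MU1|ME2|BR1|rd2|wr0
(4) want 1×ALU +2rd +1wr — WR_PORT → AL1|MU1|ME2|BR1|rd2|wr0
(5) want 1×MEM +2rd +0wr — yes → AL1|MU1|ME1|BR1|rd0|wr0
(6) want 1×BR +2rd +0wr — RD_PORT → AL1|MU1|ME1|BR1|rd0|wr0
(7) want 1×ALU +2rd +1wr — RD_PORT → AL1|MU1|ME1|BR1|rd0|wr0

reason(slot 3) = WR_PORT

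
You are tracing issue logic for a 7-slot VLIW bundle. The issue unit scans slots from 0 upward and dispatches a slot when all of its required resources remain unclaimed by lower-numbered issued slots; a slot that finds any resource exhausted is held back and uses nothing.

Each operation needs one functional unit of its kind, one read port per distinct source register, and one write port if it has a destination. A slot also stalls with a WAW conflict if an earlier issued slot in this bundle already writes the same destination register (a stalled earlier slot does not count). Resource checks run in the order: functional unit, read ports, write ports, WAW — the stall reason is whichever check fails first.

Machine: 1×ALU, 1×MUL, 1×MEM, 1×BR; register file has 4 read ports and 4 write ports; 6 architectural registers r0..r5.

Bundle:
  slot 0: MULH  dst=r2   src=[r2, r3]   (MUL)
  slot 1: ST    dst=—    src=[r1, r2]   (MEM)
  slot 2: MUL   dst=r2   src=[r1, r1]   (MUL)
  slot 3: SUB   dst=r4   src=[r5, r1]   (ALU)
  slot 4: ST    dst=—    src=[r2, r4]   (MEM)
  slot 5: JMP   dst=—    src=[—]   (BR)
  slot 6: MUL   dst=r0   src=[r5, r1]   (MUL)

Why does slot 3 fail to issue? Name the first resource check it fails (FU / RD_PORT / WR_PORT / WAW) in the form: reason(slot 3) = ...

  0. MUL→r2 ⇒ go  {1A/0Mu/1Ld/1B | 2r 3w}
  1. MEM ⇒ go  {1A/0Mu/0Ld/1B | 0r 3w}
  2. MUL→r2 ⇒ no(FU)  {1A/0Mu/0Ld/1B | 0r 3w}
  3. ALU→r4 ⇒ no(RD_PORT)  {1A/0Mu/0Ld/1B | 0r 3w}
  4. MEM ⇒ no(FU)  {1A/0Mu/0Ld/1B | 0r 3w}
  5. BR ⇒ go  {1A/0Mu/0Ld/0B | 0r 3w}
  6. MUL→r0 ⇒ no(FU)  {1A/0Mu/0Ld/0B | 0r 3w}

reason(slot 3) = RD_PORT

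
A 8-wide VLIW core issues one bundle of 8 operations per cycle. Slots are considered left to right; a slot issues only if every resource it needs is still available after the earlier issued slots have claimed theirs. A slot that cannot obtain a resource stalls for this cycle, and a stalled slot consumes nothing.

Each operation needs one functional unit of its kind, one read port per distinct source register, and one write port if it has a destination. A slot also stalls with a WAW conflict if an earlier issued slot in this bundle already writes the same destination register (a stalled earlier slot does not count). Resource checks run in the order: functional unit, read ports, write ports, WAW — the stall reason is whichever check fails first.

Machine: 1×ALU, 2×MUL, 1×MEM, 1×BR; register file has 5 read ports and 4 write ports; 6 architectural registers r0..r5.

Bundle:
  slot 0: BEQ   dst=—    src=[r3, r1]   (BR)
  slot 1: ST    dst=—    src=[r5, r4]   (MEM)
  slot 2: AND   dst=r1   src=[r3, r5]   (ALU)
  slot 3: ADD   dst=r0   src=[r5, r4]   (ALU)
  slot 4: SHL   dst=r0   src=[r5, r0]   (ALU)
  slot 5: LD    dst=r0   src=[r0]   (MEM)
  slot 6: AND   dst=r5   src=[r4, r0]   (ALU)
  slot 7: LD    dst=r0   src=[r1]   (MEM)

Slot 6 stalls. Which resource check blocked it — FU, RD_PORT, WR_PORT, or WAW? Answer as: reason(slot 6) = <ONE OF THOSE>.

reason(slot 6) = RD_PORT

slot 0 (BR): ISSUE — free A1,Mu2,Ld1,B0 rp3 wp4
slot 1 (MEM): ISSUE — free A1,Mu2,Ld0,B0 rp1 wp4
slot 2 (ALU): stall RD_PORT — free A1,Mu2,Ld0,B0 rp1 wp4
slot 3 (ALU): stall RD_PORT — free A1,Mu2,Ld0,B0 rp1 wp4
slot 4 (ALU): stall RD_PORT — free A1,Mu2,Ld0,B0 rp1 wp4
slot 5 (MEM): stall FU — free A1,Mu2,Ld0,B0 rp1 wp4
slot 6 (ALU): stall RD_PORT — free A1,Mu2,Ld0,B0 rp1 wp4
slot 7 (MEM): stall FU — free A1,Mu2,Ld0,B0 rp1 wp4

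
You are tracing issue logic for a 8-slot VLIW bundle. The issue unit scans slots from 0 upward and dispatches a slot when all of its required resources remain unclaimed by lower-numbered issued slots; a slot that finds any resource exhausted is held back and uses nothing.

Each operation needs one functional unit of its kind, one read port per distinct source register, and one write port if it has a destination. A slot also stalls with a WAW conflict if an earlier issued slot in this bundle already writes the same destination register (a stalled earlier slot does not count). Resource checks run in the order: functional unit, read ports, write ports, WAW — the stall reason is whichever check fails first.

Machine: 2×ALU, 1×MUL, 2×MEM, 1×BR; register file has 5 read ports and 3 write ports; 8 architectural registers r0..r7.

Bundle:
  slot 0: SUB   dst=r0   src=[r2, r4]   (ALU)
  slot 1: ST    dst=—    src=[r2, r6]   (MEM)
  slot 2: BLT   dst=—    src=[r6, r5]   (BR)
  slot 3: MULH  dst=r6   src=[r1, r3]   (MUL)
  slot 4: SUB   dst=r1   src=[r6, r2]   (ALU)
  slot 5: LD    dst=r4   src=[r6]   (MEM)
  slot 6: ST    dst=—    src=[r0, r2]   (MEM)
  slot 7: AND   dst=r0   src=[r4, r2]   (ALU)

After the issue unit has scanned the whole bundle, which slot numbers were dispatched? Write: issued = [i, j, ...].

(0) want 1×ALU +2rd +1wr — yes → AL1|MU1|ME2|BR1|rd3|wr2
(1) want 1×MEM +2rd +0wr — yes → AL1|MU1|ME1|BR1|rd1|wr2
(2) want 1×BR +2rd +0wr — RD_PORT → AL1|MU1|ME1|BR1|rd1|wr2
(3) want 1×MUL +2rd +1wr — RD_PORT → AL1|MU1|ME1|BR1|rd1|wr2
(4) want 1×ALU +2rd +1wr — RD_PORT → AL1|MU1|ME1|BR1|rd1|wr2
(5) want 1×MEM +1rd +1wr — yes → AL1|MU1|ME0|BR1|rd0|wr1
(6) want 1×MEM +2rd +0wr — FU → AL1|MU1|ME0|BR1|rd0|wr1
(7) want 1×ALU +2rd +1wr — RD_PORT → AL1|MU1|ME0|BR1|rd0|wr1

issued = [0, 1, 5]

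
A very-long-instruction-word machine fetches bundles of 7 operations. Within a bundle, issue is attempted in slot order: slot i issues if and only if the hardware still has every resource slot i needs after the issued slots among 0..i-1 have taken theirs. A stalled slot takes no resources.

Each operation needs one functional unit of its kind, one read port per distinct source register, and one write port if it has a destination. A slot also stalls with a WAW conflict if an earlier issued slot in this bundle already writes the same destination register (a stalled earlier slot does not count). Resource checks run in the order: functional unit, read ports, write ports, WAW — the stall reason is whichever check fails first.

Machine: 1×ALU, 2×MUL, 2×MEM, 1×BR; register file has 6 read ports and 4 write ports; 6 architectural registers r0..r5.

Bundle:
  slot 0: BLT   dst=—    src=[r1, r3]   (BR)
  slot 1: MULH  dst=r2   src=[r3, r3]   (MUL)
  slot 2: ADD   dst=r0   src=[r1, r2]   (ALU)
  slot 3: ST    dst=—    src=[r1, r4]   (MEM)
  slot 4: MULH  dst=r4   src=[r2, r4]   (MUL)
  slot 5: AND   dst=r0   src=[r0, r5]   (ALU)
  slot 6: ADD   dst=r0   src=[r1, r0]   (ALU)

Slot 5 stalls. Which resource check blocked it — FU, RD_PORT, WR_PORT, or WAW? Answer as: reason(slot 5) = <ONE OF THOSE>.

reason(slot 5) = FU

  0. BR ⇒ go  {1A/2Mu/2Ld/0B | 4r 4w}
  1. MUL→r2 ⇒ go  {1A/1Mu/2Ld/0B | 3r 3w}
  2. ALU→r0 ⇒ go  {0A/1Mu/2Ld/0B | 1r 2w}
  3. MEM ⇒ no(RD_PORT)  {0A/1Mu/2Ld/0B | 1r 2w}
  4. MUL→r4 ⇒ no(RD_PORT)  {0A/1Mu/2Ld/0B | 1r 2w}
  5. ALU→r0 ⇒ no(FU)  {0A/1Mu/2Ld/0B | 1r 2w}
  6. ALU→r0 ⇒ no(FU)  {0A/1Mu/2Ld/0B | 1r 2w}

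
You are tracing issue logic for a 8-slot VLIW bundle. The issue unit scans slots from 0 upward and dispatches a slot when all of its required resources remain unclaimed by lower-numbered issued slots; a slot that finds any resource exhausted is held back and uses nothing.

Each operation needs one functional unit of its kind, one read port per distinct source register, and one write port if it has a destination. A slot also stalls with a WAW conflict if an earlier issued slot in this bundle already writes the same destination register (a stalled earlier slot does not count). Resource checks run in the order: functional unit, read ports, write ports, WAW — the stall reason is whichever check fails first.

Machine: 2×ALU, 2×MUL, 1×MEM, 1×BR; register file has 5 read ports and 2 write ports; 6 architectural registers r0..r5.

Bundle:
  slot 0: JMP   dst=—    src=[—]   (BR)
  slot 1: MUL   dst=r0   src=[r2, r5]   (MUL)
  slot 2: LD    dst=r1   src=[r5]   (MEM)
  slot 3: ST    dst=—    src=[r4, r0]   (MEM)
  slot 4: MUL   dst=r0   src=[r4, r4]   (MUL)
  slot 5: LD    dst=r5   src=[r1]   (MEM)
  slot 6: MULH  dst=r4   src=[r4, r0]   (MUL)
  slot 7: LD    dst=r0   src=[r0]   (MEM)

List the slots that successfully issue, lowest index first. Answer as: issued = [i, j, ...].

issued = [0, 1, 2]

(0) want 1×BR +0rd +0wr — yes → AL2|MU2|ME1|BR0|rd5|wr2
(1) want 1×MUL +2rd +1wr — yes → AL2|MU1|ME1|BR0|rd3|wr1
(2) want 1×MEM +1rd +1wr — yes → AL2|MU1|ME0|BR0|rd2|wr0
(3) want 1×MEM +2rd +0wr — FU → AL2|MU1|ME0|BR0|rd2|wr0
(4) want 1×MUL +1rd +1wr — WR_PORT → AL2|MU1|ME0|BR0|rd2|wr0
(5) want 1×MEM +1rd +1wr — FU → AL2|MU1|ME0|BR0|rd2|wr0
(6) want 1×MUL +2rd +1wr — WR_PORT → AL2|MU1|ME0|BR0|rd2|wr0
(7) want 1×MEM +1rd +1wr — FU → AL2|MU1|ME0|BR0|rd2|wr0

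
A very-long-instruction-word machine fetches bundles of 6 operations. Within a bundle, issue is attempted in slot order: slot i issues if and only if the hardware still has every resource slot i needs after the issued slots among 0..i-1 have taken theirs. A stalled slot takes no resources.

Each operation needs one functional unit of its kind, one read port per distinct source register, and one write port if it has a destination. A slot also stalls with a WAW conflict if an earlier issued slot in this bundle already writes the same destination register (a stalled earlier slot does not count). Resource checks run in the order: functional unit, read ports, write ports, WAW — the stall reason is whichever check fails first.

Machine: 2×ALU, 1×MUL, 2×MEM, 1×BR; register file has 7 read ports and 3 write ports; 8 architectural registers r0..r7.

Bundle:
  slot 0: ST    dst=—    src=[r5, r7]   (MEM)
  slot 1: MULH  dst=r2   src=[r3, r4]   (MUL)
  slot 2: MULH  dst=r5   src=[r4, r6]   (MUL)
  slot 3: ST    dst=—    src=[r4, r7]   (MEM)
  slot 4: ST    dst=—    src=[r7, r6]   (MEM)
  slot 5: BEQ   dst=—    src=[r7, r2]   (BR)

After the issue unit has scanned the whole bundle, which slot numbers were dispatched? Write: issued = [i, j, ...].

issued = [0, 1, 3]

slot 0 (MEM): ISSUE — free A2,Mu1,Ld1,B1 rp5 wp3
slot 1 (MUL): ISSUE — free A2,Mu0,Ld1,B1 rp3 wp2
slot 2 (MUL): stall FU — free A2,Mu0,Ld1,B1 rp3 wp2
slot 3 (MEM): ISSUE — free A2,Mu0,Ld0,B1 rp1 wp2
slot 4 (MEM): stall FU — free A2,Mu0,Ld0,B1 rp1 wp2
slot 5 (BR): stall RD_PORT — free A2,Mu0,Ld0,B1 rp1 wp2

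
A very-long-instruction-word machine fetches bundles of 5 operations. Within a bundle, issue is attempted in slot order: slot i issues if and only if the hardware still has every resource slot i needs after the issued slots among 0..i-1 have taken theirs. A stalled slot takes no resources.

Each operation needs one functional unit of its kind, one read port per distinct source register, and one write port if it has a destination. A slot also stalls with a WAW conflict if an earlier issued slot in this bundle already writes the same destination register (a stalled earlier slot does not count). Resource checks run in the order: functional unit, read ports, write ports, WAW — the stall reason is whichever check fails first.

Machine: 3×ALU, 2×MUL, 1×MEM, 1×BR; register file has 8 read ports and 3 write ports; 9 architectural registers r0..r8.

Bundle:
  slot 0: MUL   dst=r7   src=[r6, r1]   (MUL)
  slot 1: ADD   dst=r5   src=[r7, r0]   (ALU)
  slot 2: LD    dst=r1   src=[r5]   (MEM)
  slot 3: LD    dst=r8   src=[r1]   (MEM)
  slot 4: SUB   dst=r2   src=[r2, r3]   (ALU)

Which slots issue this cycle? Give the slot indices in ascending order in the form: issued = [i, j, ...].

issued = [0, 1, 2]

  0. MUL→r7 ⇒ go  {3A/1Mu/1Ld/1B | 6r 2w}
  1. ALU→r5 ⇒ go  {2A/1Mu/1Ld/1B | 4r 1w}
  2. MEM→r1 ⇒ go  {2A/1Mu/0Ld/1B | 3r 0w}
  3. MEM→r8 ⇒ no(FU)  {2A/1Mu/0Ld/1B | 3r 0w}
  4. ALU→r2 ⇒ no(WR_PORT)  {2A/1Mu/0Ld/1B | 3r 0w}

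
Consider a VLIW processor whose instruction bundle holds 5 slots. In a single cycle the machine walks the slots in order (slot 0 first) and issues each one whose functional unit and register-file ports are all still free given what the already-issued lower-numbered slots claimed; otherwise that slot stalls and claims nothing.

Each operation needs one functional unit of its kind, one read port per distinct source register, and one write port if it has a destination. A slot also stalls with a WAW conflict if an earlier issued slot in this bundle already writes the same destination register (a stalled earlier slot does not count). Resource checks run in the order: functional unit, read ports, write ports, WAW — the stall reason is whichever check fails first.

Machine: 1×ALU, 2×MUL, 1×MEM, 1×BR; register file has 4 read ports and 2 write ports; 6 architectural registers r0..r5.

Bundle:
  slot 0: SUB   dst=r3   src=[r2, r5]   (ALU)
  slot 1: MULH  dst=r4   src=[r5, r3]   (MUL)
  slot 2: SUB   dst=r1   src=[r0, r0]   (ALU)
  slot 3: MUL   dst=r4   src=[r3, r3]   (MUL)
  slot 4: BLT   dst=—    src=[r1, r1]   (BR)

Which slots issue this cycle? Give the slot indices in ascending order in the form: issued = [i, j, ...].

issued = [0, 1]

  0. ALU→r3 ⇒ go  {0A/2Mu/1Ld/1B | 2r 1w}
  1. MUL→r4 ⇒ go  {0A/1Mu/1Ld/1B | 0r 0w}
  2. ALU→r1 ⇒ no(FU)  {0A/1Mu/1Ld/1B | 0r 0w}
  3. MUL→r4 ⇒ no(RD_PORT)  {0A/1Mu/1Ld/1B | 0r 0w}
  4. BR ⇒ no(RD_PORT)  {0A/1Mu/1Ld/1B | 0r 0w}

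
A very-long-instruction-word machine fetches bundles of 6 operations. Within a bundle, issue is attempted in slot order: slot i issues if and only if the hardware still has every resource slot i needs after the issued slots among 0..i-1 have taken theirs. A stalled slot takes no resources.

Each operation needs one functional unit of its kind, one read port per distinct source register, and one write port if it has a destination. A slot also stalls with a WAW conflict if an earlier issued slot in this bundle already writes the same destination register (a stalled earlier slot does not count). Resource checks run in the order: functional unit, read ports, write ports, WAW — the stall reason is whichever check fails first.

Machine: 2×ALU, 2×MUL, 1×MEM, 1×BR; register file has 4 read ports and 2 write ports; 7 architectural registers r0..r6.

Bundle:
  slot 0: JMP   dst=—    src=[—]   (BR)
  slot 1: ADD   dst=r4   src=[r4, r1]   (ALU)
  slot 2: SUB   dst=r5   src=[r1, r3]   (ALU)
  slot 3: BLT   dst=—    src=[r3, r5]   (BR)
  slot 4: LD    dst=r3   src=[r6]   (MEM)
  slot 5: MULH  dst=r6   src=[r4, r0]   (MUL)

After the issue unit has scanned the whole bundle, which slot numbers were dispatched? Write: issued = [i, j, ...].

issued = [0, 1, 2]

[0] BR needs rd=0 wr=0: ok; after: ALU=2 MUL=2 MEM=1 BR=0, R=4, W=2
[1] ALU needs rd=2 wr=1: ok; after: ALU=1 MUL=2 MEM=1 BR=0, R=2, W=1
[2] ALU needs rd=2 wr=1: ok; after: ALU=0 MUL=2 MEM=1 BR=0, R=0, W=0
[3] BR needs rd=2 wr=0: FU; after: ALU=0 MUL=2 MEM=1 BR=0, R=0, W=0
[4] MEM needs rd=1 wr=1: RD_PORT; after: ALU=0 MUL=2 MEM=1 BR=0, R=0, W=0
[5] MUL needs rd=2 wr=1: RD_PORT; after: ALU=0 MUL=2 MEM=1 BR=0, R=0, W=0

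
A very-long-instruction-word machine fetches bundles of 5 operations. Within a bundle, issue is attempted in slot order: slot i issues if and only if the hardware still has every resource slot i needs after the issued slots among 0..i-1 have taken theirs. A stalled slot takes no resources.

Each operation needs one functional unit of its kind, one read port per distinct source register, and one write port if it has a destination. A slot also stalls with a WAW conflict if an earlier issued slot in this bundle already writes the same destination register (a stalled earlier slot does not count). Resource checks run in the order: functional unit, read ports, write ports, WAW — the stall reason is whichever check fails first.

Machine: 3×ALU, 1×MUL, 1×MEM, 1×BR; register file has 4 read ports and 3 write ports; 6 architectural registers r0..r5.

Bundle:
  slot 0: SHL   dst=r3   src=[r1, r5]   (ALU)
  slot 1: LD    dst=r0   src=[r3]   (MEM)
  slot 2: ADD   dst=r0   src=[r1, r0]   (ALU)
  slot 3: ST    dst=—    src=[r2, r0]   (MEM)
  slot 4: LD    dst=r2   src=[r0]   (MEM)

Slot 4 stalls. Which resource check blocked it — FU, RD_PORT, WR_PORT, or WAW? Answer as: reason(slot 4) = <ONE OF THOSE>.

  0. ALU→r3 ⇒ go  {2A/1Mu/1Ld/1B | 2r 2w}
  1. MEM→r0 ⇒ go  {2A/1Mu/0Ld/1B | 1r 1w}
  2. ALU→r0 ⇒ no(RD_PORT)  {2A/1Mu/0Ld/1B | 1r 1w}
  3. MEM ⇒ no(FU)  {2A/1Mu/0Ld/1B | 1r 1w}
  4. MEM→r2 ⇒ no(FU)  {2A/1Mu/0Ld/1B | 1r 1w}

reason(slot 4) = FU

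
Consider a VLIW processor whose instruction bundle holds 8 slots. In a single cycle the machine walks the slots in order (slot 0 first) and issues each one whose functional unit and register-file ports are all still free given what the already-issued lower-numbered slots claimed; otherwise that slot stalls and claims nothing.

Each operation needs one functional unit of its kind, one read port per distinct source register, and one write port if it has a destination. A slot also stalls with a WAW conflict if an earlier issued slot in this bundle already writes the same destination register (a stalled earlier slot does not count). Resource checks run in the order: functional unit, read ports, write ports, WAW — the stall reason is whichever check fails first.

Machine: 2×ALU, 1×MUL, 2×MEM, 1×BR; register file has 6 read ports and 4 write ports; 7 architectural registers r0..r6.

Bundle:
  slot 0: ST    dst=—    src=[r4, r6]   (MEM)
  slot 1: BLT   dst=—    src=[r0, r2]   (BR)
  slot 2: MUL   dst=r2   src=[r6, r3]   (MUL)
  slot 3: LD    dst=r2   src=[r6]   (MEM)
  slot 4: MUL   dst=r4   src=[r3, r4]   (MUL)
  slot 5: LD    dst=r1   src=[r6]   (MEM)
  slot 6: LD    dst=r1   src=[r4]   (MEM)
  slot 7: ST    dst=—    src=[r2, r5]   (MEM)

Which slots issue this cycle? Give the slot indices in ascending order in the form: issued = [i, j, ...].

issued = [0, 1, 2]

  0. MEM ⇒ go  {2A/1Mu/1Ld/1B | 4r 4w}
  1. BR ⇒ go  {2A/1Mu/1Ld/0B | 2r 4w}
  2. MUL→r2 ⇒ go  {2A/0Mu/1Ld/0B | 0r 3w}
  3. MEM→r2 ⇒ no(RD_PORT)  {2A/0Mu/1Ld/0B | 0r 3w}
  4. MUL→r4 ⇒ no(FU)  {2A/0Mu/1Ld/0B | 0r 3w}
  5. MEM→r1 ⇒ no(RD_PORT)  {2A/0Mu/1Ld/0B | 0r 3w}
  6. MEM→r1 ⇒ no(RD_PORT)  {2A/0Mu/1Ld/0B | 0r 3w}
  7. MEM ⇒ no(RD_PORT)  {2A/0Mu/1Ld/0B | 0r 3w}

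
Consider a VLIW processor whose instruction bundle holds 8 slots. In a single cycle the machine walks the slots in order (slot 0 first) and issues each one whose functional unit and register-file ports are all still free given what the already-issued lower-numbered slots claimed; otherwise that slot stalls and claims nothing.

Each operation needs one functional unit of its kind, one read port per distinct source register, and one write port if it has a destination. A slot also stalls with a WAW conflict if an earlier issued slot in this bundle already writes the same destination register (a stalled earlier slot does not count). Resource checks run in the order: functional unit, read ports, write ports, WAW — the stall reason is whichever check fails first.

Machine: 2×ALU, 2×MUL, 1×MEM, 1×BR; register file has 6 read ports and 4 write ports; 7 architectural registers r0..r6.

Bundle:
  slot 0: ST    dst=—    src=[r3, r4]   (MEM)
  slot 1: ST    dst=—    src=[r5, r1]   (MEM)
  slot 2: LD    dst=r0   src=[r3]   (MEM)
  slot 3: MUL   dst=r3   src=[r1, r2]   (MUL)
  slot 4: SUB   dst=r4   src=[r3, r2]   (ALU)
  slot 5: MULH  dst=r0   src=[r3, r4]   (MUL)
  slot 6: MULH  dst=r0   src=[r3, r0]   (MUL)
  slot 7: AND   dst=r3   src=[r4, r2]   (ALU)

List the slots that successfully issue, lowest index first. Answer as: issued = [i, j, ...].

#0 MEM src=r3,r4 dispatched  <A:2 Mu:2 Ld:0 B:1 rd:4 wr:4>
#1 MEM src=r5,r1 held:FU  <A:2 Mu:2 Ld:0 B:1 rd:4 wr:4>
#2 MEM src=r3 held:FU  <A:2 Mu:2 Ld:0 B:1 rd:4 wr:4>
#3 MUL src=r1,r2 dispatched  <A:2 Mu:1 Ld:0 B:1 rd:2 wr:3>
#4 ALU src=r3,r2 dispatched  <A:1 Mu:1 Ld:0 B:1 rd:0 wr:2>
#5 MUL src=r3,r4 held:RD_PORT  <A:1 Mu:1 Ld:0 B:1 rd:0 wr:2>
#6 MUL src=r3,r0 held:RD_PORT  <A:1 Mu:1 Ld:0 B:1 rd:0 wr:2>
#7 ALU src=r4,r2 held:RD_PORT  <A:1 Mu:1 Ld:0 B:1 rd:0 wr:2>

issued = [0, 3, 4]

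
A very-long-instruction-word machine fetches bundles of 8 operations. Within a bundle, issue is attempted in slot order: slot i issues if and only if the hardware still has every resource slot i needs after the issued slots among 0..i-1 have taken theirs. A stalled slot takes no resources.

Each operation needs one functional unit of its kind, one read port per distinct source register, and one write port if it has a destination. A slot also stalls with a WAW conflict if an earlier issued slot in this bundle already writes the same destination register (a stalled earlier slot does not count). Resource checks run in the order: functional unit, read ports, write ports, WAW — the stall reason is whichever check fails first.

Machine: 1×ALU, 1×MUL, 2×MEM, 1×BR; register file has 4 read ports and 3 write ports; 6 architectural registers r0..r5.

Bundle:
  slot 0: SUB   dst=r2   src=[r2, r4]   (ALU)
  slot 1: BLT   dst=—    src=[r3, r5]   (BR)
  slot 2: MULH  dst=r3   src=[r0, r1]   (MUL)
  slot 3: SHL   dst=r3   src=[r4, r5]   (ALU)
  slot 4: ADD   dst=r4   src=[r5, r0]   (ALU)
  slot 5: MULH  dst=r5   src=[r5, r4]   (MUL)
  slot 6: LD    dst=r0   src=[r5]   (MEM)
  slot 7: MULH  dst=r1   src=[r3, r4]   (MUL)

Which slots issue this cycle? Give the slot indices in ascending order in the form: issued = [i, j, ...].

(0) want 1×ALU +2rd +1wr — yes → AL0|MU1|ME2|BR1|rd2|wr2
(1) want 1×BR +2rd +0wr — yes → AL0|MU1|ME2|BR0|rd0|wr2
(2) want 1×MUL +2rd +1wr — RD_PORT → AL0|MU1|ME2|BR0|rd0|wr2
(3) want 1×ALU +2rd +1wr — FU → AL0|MU1|ME2|BR0|rd0|wr2
(4) want 1×ALU +2rd +1wr — FU → AL0|MU1|ME2|BR0|rd0|wr2
(5) want 1×MUL +2rd +1wr — RD_PORT → AL0|MU1|ME2|BR0|rd0|wr2
(6) want 1×MEM +1rd +1wr — RD_PORT → AL0|MU1|ME2|BR0|rd0|wr2
(7) want 1×MUL +2rd +1wr — RD_PORT → AL0|MU1|ME2|BR0|rd0|wr2

issued = [0, 1]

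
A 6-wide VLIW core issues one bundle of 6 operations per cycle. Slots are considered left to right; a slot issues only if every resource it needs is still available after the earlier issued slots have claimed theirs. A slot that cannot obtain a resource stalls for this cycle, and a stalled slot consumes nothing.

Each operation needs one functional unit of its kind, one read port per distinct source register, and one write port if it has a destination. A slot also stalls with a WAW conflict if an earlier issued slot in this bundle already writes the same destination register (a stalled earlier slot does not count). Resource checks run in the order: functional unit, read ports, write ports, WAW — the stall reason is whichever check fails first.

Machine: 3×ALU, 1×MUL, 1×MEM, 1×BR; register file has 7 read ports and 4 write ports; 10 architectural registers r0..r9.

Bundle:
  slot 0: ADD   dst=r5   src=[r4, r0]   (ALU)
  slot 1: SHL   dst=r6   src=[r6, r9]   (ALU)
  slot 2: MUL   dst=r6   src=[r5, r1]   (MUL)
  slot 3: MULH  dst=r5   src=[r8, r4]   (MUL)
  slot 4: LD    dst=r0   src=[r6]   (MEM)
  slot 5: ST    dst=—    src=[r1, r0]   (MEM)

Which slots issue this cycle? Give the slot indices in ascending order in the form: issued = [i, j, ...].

issued = [0, 1, 4]

#0 ALU src=r4,r0 dispatched  <A:2 Mu:1 Ld:1 B:1 rd:5 wr:3>
#1 ALU src=r6,r9 dispatched  <A:1 Mu:1 Ld:1 B:1 rd:3 wr:2>
#2 MUL src=r5,r1 held:WAW  <A:1 Mu:1 Ld:1 B:1 rd:3 wr:2>
#3 MUL src=r8,r4 held:WAW  <A:1 Mu:1 Ld:1 B:1 rd:3 wr:2>
#4 MEM src=r6 dispatched  <A:1 Mu:1 Ld:0 B:1 rd:2 wr:1>
#5 MEM src=r1,r0 held:FU  <A:1 Mu:1 Ld:0 B:1 rd:2 wr:1>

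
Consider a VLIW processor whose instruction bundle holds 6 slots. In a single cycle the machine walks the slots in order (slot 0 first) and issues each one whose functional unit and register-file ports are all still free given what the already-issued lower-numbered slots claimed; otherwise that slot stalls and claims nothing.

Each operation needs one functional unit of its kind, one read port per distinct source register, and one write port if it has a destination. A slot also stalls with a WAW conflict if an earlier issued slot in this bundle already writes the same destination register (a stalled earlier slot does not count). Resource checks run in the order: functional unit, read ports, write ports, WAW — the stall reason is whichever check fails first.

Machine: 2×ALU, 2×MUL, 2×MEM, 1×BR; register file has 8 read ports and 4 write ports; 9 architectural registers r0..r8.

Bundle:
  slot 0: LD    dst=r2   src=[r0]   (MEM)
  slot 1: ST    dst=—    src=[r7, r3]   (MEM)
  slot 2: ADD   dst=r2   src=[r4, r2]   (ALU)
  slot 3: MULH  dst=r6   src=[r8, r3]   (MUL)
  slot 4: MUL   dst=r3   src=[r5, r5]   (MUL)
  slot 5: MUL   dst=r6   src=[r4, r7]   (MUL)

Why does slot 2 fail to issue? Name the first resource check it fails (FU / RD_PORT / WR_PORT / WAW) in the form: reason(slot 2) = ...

  0. MEM→r2 ⇒ go  {2A/2Mu/1Ld/1B | 7r 3w}
  1. MEM ⇒ go  {2A/2Mu/0Ld/1B | 5r 3w}
  2. ALU→r2 ⇒ no(WAW)  {2A/2Mu/0Ld/1B | 5r 3w}
  3. MUL→r6 ⇒ go  {2A/1Mu/0Ld/1B | 3r 2w}
  4. MUL→r3 ⇒ go  {2A/0Mu/0Ld/1B | 2r 1w}
  5. MUL→r6 ⇒ no(FU)  {2A/0Mu/0Ld/1B | 2r 1w}

reason(slot 2) = WAW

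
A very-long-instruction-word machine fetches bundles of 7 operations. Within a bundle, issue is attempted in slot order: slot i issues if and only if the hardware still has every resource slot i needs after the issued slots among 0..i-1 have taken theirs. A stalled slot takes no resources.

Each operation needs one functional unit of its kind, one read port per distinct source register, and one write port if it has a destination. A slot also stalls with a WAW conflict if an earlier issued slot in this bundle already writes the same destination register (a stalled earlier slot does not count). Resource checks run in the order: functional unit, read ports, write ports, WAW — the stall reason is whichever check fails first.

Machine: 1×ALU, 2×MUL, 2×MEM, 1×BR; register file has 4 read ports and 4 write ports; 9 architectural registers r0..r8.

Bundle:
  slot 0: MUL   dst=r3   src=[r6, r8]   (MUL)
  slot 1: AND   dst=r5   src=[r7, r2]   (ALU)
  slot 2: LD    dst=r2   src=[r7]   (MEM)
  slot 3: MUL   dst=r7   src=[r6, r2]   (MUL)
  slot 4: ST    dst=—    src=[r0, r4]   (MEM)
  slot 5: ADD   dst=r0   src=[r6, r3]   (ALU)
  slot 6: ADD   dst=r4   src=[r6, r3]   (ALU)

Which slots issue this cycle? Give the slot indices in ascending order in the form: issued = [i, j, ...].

issued = [0, 1]

[0] MUL needs rd=2 wr=1: ok; after: ALU=1 MUL=1 MEM=2 BR=1, R=2, W=3
[1] ALU needs rd=2 wr=1: ok; after: ALU=0 MUL=1 MEM=2 BR=1, R=0, W=2
[2] MEM needs rd=1 wr=1: RD_PORT; after: ALU=0 MUL=1 MEM=2 BR=1, R=0, W=2
[3] MUL needs rd=2 wr=1: RD_PORT; after: ALU=0 MUL=1 MEM=2 BR=1, R=0, W=2
[4] MEM needs rd=2 wr=0: RD_PORT; after: ALU=0 MUL=1 MEM=2 BR=1, R=0, W=2
[5] ALU needs rd=2 wr=1: FU; after: ALU=0 MUL=1 MEM=2 BR=1, R=0, W=2
[6] ALU needs rd=2 wr=1: FU; after: ALU=0 MUL=1 MEM=2 BR=1, R=0, W=2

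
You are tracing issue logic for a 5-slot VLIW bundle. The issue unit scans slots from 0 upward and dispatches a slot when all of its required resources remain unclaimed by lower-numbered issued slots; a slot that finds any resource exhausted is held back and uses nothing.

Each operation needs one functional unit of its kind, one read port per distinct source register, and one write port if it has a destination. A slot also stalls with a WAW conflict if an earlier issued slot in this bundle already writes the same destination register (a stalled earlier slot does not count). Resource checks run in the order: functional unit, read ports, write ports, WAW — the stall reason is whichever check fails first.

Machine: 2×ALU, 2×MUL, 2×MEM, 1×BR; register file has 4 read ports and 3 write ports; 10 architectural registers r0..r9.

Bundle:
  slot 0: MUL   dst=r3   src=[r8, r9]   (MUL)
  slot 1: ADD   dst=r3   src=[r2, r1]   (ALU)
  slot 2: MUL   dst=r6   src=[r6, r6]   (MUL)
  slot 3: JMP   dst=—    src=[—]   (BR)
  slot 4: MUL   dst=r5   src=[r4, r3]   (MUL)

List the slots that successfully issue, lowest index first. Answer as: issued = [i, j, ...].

issued = [0, 2, 3]

  0. MUL→r3 ⇒ go  {2A/1Mu/2Ld/1B | 2r 2w}
  1. ALU→r3 ⇒ no(WAW)  {2A/1Mu/2Ld/1B | 2r 2w}
  2. MUL→r6 ⇒ go  {2A/0Mu/2Ld/1B | 1r 1w}
  3. BR ⇒ go  {2A/0Mu/2Ld/0B | 1r 1w}
  4. MUL→r5 ⇒ no(FU)  {2A/0Mu/2Ld/0B | 1r 1w}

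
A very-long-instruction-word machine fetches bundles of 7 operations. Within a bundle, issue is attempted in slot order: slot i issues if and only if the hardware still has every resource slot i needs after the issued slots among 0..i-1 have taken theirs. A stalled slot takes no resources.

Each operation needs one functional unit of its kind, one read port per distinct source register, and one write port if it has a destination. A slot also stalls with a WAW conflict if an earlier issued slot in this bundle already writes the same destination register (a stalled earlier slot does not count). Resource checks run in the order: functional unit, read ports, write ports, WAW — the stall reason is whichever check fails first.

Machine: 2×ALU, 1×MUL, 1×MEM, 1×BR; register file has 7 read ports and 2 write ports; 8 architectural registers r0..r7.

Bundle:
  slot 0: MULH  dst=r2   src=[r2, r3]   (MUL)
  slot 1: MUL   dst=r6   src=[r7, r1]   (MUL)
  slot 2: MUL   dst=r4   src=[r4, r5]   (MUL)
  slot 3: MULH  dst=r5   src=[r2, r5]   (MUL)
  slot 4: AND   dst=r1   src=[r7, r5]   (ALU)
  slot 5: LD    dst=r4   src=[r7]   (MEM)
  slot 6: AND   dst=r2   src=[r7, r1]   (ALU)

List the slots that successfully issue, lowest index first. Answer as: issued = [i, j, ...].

issued = [0, 4]

  0. MUL→r2 ⇒ go  {2A/0Mu/1Ld/1B | 5r 1w}
  1. MUL→r6 ⇒ no(FU)  {2A/0Mu/1Ld/1B | 5r 1w}
  2. MUL→r4 ⇒ no(FU)  {2A/0Mu/1Ld/1B | 5r 1w}
  3. MUL→r5 ⇒ no(FU)  {2A/0Mu/1Ld/1B | 5r 1w}
  4. ALU→r1 ⇒ go  {1A/0Mu/1Ld/1B | 3r 0w}
  5. MEM→r4 ⇒ no(WR_PORT)  {1A/0Mu/1Ld/1B | 3r 0w}
  6. ALU→r2 ⇒ no(WR_PORT)  {1A/0Mu/1Ld/1B | 3r 0w}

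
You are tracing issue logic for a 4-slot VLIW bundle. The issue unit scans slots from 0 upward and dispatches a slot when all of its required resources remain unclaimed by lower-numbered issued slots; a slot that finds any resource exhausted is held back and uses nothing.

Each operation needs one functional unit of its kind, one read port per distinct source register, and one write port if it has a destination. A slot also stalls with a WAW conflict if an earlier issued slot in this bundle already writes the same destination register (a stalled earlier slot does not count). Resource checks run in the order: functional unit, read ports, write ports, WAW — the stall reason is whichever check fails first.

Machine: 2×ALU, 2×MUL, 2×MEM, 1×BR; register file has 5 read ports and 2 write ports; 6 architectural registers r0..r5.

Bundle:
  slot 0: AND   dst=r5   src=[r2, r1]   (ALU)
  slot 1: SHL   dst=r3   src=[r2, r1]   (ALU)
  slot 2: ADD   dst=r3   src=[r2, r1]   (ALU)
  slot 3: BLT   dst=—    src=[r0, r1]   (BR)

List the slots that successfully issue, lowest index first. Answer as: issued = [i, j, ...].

issued = [0, 1]

(0) want 1×ALU +2rd +1wr — yes → AL1|MU2|ME2|BR1|rd3|wr1
(1) want 1×ALU +2rd +1wr — yes → AL0|MU2|ME2|BR1|rd1|wr0
(2) want 1×ALU +2rd +1wr — FU → AL0|MU2|ME2|BR1|rd1|wr0
(3) want 1×BR +2rd +0wr — RD_PORT → AL0|MU2|ME2|BR1|rd1|wr0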